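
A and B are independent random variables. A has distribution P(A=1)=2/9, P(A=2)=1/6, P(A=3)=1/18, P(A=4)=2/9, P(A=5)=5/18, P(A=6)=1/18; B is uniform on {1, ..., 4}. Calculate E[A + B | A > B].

274/41

P(A > B) = 41/72.
Summing (A+B)·P(x,y) over outcomes with A > B gives 137/36.
E[A + B | A > B] = (137/36) / (41/72) = 274/41.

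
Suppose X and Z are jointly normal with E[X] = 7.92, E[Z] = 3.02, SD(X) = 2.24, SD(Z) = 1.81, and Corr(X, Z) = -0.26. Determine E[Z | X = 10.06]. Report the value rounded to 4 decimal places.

2.5704

For a bivariate normal, E[Z | X=x] = μ_Z + ρ·(σ_Z/σ_X)·(x − μ_X).
E[Z | X=10.06] = 3.02 + (-0.26)·(1.81/2.24)·(10.06 − (7.92)) = 3.02 + (-0.21009)·(2.14) = 2.5704.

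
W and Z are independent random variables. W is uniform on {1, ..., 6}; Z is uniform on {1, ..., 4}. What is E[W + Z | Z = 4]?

Outcomes with Z = 4: (1,4), (2,4), (3,4), (4,4), (5,4), (6,4), each with probability 1/24.
E[W + Z | Z = 4] = (5 + 6 + 7 + 8 + 9 + 10) / 6 = 15/2.

15/2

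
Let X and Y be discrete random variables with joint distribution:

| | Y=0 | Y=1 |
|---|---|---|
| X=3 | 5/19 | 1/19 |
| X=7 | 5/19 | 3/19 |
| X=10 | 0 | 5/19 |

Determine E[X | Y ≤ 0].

P(Y ≤ 0) = 10/19.
Σ X·P over the event = 3·(5/19) + 7·(5/19) = 50/19.
E[X | Y ≤ 0] = (50/19) / (10/19) = 5.

5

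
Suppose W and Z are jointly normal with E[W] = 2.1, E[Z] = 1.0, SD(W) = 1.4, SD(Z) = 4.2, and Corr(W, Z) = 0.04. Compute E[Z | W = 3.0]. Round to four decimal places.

For a bivariate normal, E[Z | W=x] = μ_Z + ρ·(σ_Z/σ_W)·(x − μ_W).
E[Z | W=3.0] = 1.0 + (0.04)·(4.2/1.4)·(3.0 − (2.1)) = 1.0 + (0.12)·(0.9) = 1.1080.

1.1080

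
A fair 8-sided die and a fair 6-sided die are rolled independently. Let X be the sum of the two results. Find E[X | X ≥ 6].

P(X ≥ 6) = 19/24.
E[X | X ≥ 6] = (43/6) / (19/24) = 172/19.

172/19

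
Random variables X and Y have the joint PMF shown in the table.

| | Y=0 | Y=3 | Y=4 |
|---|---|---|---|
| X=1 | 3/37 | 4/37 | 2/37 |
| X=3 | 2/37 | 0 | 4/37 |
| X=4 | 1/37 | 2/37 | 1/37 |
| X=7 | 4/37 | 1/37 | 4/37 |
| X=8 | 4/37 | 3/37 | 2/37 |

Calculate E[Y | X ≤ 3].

P(X ≤ 3) = 15/37.
Σ Y·P over the event = 0·(3/37) + 3·(4/37) + 4·(2/37) + 0·(2/37) + 4·(4/37) = 36/37.
E[Y | X ≤ 3] = (36/37) / (15/37) = 12/5.

12/5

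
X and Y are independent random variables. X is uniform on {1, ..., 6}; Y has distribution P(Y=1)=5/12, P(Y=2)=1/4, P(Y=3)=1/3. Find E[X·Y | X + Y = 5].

31/6

P(X + Y = 5) = 1/6.
Summing XY·P(x,y) over outcomes with X + Y = 5 gives 31/36.
E[X·Y | X + Y = 5] = (31/36) / (1/6) = 31/6.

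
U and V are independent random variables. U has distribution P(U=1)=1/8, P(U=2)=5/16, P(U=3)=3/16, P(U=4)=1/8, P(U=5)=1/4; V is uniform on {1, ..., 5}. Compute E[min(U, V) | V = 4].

45/16

P(V = 4) = 1/5.
Summing min(U,V)·P(x,y) over outcomes with V = 4 gives 9/16.
E[min(U, V) | V = 4] = (9/16) / (1/5) = 45/16.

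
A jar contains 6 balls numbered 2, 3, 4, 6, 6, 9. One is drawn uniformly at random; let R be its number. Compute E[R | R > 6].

P(R > 6) = 1/6.
Σ over the event: 9·1/6 = 3/2.
E[R | R > 6] = (3/2) / (1/6) = 9.

9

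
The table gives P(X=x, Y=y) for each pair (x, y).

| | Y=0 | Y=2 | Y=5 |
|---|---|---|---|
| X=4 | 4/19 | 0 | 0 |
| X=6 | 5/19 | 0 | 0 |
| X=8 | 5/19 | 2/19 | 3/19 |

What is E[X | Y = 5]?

8

P(Y = 5) = 3/19.
Σ X·P over the event = 8·(3/19) = 24/19.
E[X | Y = 5] = (24/19) / (3/19) = 8.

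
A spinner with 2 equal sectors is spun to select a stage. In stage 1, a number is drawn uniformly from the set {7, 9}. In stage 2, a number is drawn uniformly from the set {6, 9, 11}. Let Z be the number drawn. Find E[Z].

25/3

E[Z | stage 1] = (7+9)/2 = 8.
E[Z | stage 2] = (6+9+11)/3 = 26/3.
By the law of total expectation,
E[Z] = (1/2)·(8) + (1/2)·(26/3) = 25/3.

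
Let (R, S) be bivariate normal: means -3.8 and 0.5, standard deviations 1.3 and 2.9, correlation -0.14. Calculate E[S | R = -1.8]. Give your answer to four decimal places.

-0.1246

For a bivariate normal, E[S | R=x] = μ_S + ρ·(σ_S/σ_R)·(x − μ_R).
E[S | R=-1.8] = 0.5 + (-0.14)·(2.9/1.3)·(-1.8 − (-3.8)) = 0.5 + (-0.31231)·(2) = -0.1246.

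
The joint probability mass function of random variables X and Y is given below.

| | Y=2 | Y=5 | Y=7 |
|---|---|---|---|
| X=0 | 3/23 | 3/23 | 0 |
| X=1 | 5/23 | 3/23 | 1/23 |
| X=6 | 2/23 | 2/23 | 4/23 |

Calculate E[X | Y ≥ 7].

P(Y ≥ 7) = 5/23.
Σ X·P over the event = 1·(1/23) + 6·(4/23) = 25/23.
E[X | Y ≥ 7] = (25/23) / (5/23) = 5.

5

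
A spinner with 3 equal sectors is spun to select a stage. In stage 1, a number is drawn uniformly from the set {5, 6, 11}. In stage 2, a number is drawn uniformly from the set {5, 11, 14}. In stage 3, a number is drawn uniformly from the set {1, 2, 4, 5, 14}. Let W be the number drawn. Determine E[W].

338/45

E[W | stage 1] = (5+6+11)/3 = 22/3.
E[W | stage 2] = (5+11+14)/3 = 10.
E[W | stage 3] = (1+2+4+5+14)/5 = 26/5.
By the law of total expectation,
E[W] = (1/3)·(22/3) + (1/3)·(10) + (1/3)·(26/5) = 338/45.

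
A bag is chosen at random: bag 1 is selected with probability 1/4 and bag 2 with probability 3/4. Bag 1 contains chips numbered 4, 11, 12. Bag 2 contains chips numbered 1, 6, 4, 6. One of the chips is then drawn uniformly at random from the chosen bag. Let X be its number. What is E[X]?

E[X | bag 1] = (4+11+12)/3 = 9.
E[X | bag 2] = (1+6+4+6)/4 = 17/4.
E[X] = (1/4)·(9) + (3/4)·(17/4) = 87/16.

87/16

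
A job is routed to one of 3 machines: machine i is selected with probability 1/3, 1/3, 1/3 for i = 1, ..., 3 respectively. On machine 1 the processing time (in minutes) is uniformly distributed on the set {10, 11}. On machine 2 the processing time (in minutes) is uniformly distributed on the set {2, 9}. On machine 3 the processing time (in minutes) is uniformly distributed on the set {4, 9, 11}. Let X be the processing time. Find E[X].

E[X | machine 1] = (10+11)/2 = 21/2.
E[X | machine 2] = (2+9)/2 = 11/2.
E[X | machine 3] = (4+9+11)/3 = 8.
E[X] = (1/3)·(21/2) + (1/3)·(11/2) + (1/3)·(8) = 8.

8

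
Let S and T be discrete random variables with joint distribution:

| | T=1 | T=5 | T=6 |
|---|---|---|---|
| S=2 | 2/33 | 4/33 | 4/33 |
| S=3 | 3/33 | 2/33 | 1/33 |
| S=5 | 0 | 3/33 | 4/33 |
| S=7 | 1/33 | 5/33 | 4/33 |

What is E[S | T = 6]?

59/13

P(T = 6) = 13/33.
Σ S·P over the event = 2·(4/33) + 3·(1/33) + 5·(4/33) + 7·(4/33) = 59/33.
E[S | T = 6] = (59/33) / (13/33) = 59/13.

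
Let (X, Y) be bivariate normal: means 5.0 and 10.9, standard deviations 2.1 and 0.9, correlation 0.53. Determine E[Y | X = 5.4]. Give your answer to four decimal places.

10.9909

E[Y | X=x] = μ_Y + ρ(σ_Y/σ_X)(x − μ_X) for jointly normal variables.
E[Y | X=5.4] = 10.9 + (0.53)·(0.9/2.1)·(5.4 − (5.0)) = 10.9 + (0.22714)·(0.4) = 10.9909.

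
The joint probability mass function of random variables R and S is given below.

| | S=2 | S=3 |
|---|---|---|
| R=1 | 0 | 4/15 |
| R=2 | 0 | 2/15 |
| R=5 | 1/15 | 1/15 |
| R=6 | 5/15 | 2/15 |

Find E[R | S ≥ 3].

25/9

P(S ≥ 3) = 3/5.
Summing R·P(R=x,S=y) over the conditioning event gives 5/3.
E[R | S ≥ 3] = (5/3) / (3/5) = 25/9.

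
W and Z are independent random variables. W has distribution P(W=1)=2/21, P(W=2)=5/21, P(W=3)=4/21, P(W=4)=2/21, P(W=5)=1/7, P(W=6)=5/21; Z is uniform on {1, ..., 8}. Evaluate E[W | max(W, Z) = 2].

11/6

P(max(W, Z) = 2) = 1/14.
Summing W·P(x,y) over outcomes with max(W, Z) = 2 gives 11/84.
E[W | max(W, Z) = 2] = (11/84) / (1/14) = 11/6.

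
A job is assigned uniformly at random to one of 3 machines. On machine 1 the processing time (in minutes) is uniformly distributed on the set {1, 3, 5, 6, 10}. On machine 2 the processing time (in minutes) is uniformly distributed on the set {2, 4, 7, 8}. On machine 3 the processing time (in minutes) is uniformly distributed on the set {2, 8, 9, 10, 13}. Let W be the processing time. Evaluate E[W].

373/60

E[W | machine 1] = (1+3+5+6+10)/5 = 5.
E[W | machine 2] = (2+4+7+8)/4 = 21/4.
E[W | machine 3] = (2+8+9+10+13)/5 = 42/5.
E[W] = (1/3)·(5) + (1/3)·(21/4) + (1/3)·(42/5) = 373/60.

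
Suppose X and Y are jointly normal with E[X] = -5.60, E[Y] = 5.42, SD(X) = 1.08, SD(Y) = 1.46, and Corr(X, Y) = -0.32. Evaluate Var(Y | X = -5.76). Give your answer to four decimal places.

For a bivariate normal, Var(Y | X=x) = σ_Y²(1 − ρ²).
Var(Y | X=-5.76) = (1.46)²·(1 − (-0.32)²) = 2.1316·0.8976 = 1.9133.

1.9133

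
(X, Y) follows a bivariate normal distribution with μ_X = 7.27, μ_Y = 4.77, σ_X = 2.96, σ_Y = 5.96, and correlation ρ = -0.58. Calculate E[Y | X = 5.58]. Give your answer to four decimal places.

6.7436

For a bivariate normal, E[Y | X=x] = μ_Y + ρ·(σ_Y/σ_X)·(x − μ_X).
E[Y | X=5.58] = 4.77 + (-0.58)·(5.96/2.96)·(5.58 − (7.27)) = 4.77 + (-1.1678)·(-1.69) = 6.7436.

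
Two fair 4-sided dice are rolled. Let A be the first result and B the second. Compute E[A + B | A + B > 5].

Outcomes with A + B > 5: (2,4), (3,3), (3,4), (4,2), (4,3), (4,4), each with probability 1/16.
E[A + B | A + B > 5] = (6 + 6 + 7 + 6 + 7 + 8) / 6 = 20/3.

20/3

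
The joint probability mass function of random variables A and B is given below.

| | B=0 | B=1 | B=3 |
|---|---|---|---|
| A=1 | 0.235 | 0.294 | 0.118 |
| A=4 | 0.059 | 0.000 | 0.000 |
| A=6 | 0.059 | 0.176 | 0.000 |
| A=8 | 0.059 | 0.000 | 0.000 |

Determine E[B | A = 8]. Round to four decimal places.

P(A = 8) = 0.059.
Σ B·P over the event = 0·(0.059) = 0.000.
E[B | A = 8] = (0.000) / (0.059) = 0.0000.

0.0000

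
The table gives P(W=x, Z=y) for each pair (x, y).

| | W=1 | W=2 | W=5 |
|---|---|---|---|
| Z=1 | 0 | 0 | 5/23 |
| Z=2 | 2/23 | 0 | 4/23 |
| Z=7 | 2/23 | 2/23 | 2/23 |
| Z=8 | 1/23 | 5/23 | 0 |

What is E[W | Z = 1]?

5

P(Z = 1) = 5/23.
Σ W·P over the event = 5·(5/23) = 25/23.
E[W | Z = 1] = (25/23) / (5/23) = 5.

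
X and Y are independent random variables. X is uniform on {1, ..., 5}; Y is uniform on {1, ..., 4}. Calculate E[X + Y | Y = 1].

Outcomes with Y = 1: (1,1), (2,1), (3,1), (4,1), (5,1), each with probability 1/20.
E[X + Y | Y = 1] = (2 + 3 + 4 + 5 + 6) / 5 = 4.

4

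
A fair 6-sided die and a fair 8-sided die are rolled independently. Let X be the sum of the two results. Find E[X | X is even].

8

P(X is even) = 1/2.
Σ over the event: 2·1/48 + 4·1/16 + 6·5/48 + 8·1/8 + 10·5/48 + 12·1/16 + 14·1/48 = 4.
E[X | X is even] = (4) / (1/2) = 8.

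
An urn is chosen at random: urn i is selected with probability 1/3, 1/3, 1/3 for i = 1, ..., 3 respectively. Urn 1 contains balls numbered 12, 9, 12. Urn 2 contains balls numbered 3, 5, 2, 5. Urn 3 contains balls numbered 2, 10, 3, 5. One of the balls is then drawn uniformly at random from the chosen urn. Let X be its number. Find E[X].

E[X | urn 1] = (12+9+12)/3 = 11.
E[X | urn 2] = (3+5+2+5)/4 = 15/4.
E[X | urn 3] = (2+10+3+5)/4 = 5.
By the law of total expectation,
E[X] = (1/3)·(11) + (1/3)·(15/4) + (1/3)·(5) = 79/12.

79/12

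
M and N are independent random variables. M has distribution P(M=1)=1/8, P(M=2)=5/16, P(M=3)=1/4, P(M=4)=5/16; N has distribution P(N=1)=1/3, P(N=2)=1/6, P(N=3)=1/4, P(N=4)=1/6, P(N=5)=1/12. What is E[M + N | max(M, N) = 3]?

P(max(M, N) = 3) = 19/64.
Summing (M+N)·P(x,y) over outcomes with max(M, N) = 3 gives 275/192.
E[M + N | max(M, N) = 3] = (275/192) / (19/64) = 275/57.

275/57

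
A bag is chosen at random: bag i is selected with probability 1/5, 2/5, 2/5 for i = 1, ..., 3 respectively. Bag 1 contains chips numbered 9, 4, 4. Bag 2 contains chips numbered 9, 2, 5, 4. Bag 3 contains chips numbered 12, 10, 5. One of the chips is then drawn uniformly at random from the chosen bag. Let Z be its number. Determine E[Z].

101/15

E[Z | bag 1] = (9+4+4)/3 = 17/3.
E[Z | bag 2] = (9+2+5+4)/4 = 5.
E[Z | bag 3] = (12+10+5)/3 = 9.
E[Z] = (1/5)·(17/3) + (2/5)·(5) + (2/5)·(9) = 101/15.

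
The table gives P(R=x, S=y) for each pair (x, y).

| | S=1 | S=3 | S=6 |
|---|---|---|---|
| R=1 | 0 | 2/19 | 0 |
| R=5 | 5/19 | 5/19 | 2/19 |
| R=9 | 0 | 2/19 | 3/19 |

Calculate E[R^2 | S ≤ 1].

25

P(S ≤ 1) = 5/19.
Σ R^2·P over the event = 25·(5/19) = 125/19.
E[R^2 | S ≤ 1] = (125/19) / (5/19) = 25.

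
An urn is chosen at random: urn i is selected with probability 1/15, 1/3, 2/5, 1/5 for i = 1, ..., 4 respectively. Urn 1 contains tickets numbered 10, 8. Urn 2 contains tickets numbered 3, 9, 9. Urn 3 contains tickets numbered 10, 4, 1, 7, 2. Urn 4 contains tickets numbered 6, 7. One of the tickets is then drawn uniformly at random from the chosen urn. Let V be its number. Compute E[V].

923/150

E[V | urn 1] = (10+8)/2 = 9.
E[V | urn 2] = (3+9+9)/3 = 7.
E[V | urn 3] = (10+4+1+7+2)/5 = 24/5.
E[V | urn 4] = (6+7)/2 = 13/2.
By the law of total expectation,
E[V] = (1/15)·(9) + (1/3)·(7) + (2/5)·(24/5) + (1/5)·(13/2) = 923/150.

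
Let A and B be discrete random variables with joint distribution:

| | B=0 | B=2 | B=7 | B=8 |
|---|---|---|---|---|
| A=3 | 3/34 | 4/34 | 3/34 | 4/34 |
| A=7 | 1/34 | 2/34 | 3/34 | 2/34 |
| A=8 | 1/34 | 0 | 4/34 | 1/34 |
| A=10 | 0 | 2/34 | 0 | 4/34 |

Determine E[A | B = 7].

31/5

P(B = 7) = 5/17.
Σ A·P over the event = 3·(3/34) + 7·(3/34) + 8·(4/34) = 31/17.
E[A | B = 7] = (31/17) / (5/17) = 31/5.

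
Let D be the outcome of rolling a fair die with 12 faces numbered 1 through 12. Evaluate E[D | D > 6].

19/2

Given D > 6, D is equally likely to be any of {7, 8, 9, 10, 11, 12}.
E[D | D > 6] = (7 + 8 + 9 + 10 + 11 + 12) / 6 = 19/2.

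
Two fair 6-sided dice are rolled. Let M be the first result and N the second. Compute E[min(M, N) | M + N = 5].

3/2

Outcomes with M + N = 5: (1,4), (2,3), (3,2), (4,1), each with probability 1/36.
E[min(M, N) | M + N = 5] = (1 + 2 + 2 + 1) / 4 = 3/2.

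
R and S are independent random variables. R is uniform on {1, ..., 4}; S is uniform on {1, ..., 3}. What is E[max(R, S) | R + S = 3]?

2

Outcomes with R + S = 3: (1,2), (2,1), each with probability 1/12.
E[max(R, S) | R + S = 3] = (2 + 2) / 2 = 2.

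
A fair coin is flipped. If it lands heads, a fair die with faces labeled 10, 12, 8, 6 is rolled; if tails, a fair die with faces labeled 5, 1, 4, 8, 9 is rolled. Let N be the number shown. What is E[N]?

36/5

E[N | heads] = (10+12+8+6)/4 = 9.
E[N | tails] = (5+1+4+8+9)/5 = 27/5.
E[N] = (1/2)·(9) + (1/2)·(27/5) = 36/5.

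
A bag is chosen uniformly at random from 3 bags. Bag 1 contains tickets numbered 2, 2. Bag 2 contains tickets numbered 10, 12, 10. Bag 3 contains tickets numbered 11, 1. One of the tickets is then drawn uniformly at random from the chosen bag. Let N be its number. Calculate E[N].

56/9

E[N | bag 1] = (2+2)/2 = 2.
E[N | bag 2] = (10+12+10)/3 = 32/3.
E[N | bag 3] = (11+1)/2 = 6.
By the law of total expectation,
E[N] = (1/3)·(2) + (1/3)·(32/3) + (1/3)·(6) = 56/9.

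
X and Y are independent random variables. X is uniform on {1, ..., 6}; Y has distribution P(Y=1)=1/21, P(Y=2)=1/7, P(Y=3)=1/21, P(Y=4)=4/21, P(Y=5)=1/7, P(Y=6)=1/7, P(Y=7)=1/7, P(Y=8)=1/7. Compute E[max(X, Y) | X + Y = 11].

P(X + Y = 11) = 2/21.
Summing max(X,Y)·P(x,y) over outcomes with X + Y = 11 gives 9/14.
E[max(X, Y) | X + Y = 11] = (9/14) / (2/21) = 27/4.

27/4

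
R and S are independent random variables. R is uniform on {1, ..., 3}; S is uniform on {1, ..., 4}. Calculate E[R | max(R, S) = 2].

5/3

Outcomes with max(R, S) = 2: (1,2), (2,1), (2,2), each with probability 1/12.
E[R | max(R, S) = 2] = (1 + 2 + 2) / 3 = 5/3.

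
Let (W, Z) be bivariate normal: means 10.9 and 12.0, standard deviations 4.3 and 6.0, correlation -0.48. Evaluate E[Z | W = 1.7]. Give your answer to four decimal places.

For a bivariate normal, E[Z | W=x] = μ_Z + ρ·(σ_Z/σ_W)·(x − μ_W).
E[Z | W=1.7] = 12.0 + (-0.48)·(6.0/4.3)·(1.7 − (10.9)) = 12.0 + (-0.66977)·(-9.2) = 18.1619.

18.1619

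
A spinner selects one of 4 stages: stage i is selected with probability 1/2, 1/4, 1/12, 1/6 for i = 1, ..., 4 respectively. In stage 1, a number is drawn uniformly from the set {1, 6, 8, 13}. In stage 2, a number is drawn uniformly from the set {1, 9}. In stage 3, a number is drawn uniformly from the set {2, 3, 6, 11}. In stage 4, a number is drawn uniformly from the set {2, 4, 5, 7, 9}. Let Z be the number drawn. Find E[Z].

E[Z | stage 1] = (1+6+8+13)/4 = 7.
E[Z | stage 2] = (1+9)/2 = 5.
E[Z | stage 3] = (2+3+6+11)/4 = 11/2.
E[Z | stage 4] = (2+4+5+7+9)/5 = 27/5.
By the law of total expectation,
E[Z] = (1/2)·(7) + (1/4)·(5) + (1/12)·(11/2) + (1/6)·(27/5) = 733/120.

733/120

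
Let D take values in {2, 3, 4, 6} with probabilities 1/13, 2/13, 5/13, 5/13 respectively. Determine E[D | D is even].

52/11

P(D is even) = 11/13.
Σ over the event: 2·1/13 + 4·5/13 + 6·5/13 = 4.
E[D | D is even] = (4) / (11/13) = 52/11.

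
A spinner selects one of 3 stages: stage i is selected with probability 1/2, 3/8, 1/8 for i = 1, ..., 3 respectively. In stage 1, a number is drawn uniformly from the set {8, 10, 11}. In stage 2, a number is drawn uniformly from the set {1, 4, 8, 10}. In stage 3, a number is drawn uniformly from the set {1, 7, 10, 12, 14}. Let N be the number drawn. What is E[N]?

3883/480

E[N | stage 1] = (8+10+11)/3 = 29/3.
E[N | stage 2] = (1+4+8+10)/4 = 23/4.
E[N | stage 3] = (1+7+10+12+14)/5 = 44/5.
By the law of total expectation,
E[N] = (1/2)·(29/3) + (3/8)·(23/4) + (1/8)·(44/5) = 3883/480.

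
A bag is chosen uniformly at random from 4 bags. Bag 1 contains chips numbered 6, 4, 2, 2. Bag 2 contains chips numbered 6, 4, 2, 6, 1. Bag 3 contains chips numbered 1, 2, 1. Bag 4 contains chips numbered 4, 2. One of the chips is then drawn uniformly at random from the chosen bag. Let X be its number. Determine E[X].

E[X | bag 1] = (6+4+2+2)/4 = 7/2.
E[X | bag 2] = (6+4+2+6+1)/5 = 19/5.
E[X | bag 3] = (1+2+1)/3 = 4/3.
E[X | bag 4] = (4+2)/2 = 3.
E[X] = (1/4)·(7/2) + (1/4)·(19/5) + (1/4)·(4/3) + (1/4)·(3) = 349/120.

349/120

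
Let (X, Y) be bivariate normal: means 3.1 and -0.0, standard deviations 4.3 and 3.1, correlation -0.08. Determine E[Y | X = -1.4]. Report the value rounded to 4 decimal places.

For a bivariate normal, E[Y | X=x] = μ_Y + ρ·(σ_Y/σ_X)·(x − μ_X).
E[Y | X=-1.4] = -0.0 + (-0.08)·(3.1/4.3)·(-1.4 − (3.1)) = -0.0 + (-0.057674)·(-4.5) = 0.2595.

0.2595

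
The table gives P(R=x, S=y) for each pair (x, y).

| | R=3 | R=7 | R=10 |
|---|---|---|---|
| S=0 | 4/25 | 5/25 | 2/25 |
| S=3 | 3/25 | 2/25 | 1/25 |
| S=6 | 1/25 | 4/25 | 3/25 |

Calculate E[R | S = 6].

61/8

P(S = 6) = 8/25.
Σ R·P over the event = 3·(1/25) + 7·(4/25) + 10·(3/25) = 61/25.
E[R | S = 6] = (61/25) / (8/25) = 61/8.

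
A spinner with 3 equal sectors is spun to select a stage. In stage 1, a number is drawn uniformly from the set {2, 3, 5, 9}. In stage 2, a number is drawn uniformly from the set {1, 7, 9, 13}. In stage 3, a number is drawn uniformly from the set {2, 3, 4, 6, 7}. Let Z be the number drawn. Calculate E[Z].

111/20

E[Z | stage 1] = (2+3+5+9)/4 = 19/4.
E[Z | stage 2] = (1+7+9+13)/4 = 15/2.
E[Z | stage 3] = (2+3+4+6+7)/5 = 22/5.
By the law of total expectation,
E[Z] = (1/3)·(19/4) + (1/3)·(15/2) + (1/3)·(22/5) = 111/20.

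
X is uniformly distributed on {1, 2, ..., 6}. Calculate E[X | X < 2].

1

Given X < 2, X is equally likely to be any of {1}.
E[X | X < 2] = (1) / 1 = 1.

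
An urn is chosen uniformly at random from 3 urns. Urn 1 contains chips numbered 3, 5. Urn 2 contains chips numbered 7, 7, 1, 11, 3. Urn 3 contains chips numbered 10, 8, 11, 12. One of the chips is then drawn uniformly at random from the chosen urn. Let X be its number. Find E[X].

401/60

E[X | urn 1] = (3+5)/2 = 4.
E[X | urn 2] = (7+7+1+11+3)/5 = 29/5.
E[X | urn 3] = (10+8+11+12)/4 = 41/4.
By the law of total expectation,
E[X] = (1/3)·(4) + (1/3)·(29/5) + (1/3)·(41/4) = 401/60.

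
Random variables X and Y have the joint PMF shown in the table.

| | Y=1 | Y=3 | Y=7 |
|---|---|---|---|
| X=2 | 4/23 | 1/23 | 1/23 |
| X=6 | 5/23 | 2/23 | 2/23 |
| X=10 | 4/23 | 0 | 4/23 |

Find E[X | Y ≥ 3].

P(Y ≥ 3) = 10/23.
Summing X·P(X=x,Y=y) over the conditioning event gives 68/23.
E[X | Y ≥ 3] = (68/23) / (10/23) = 34/5.

34/5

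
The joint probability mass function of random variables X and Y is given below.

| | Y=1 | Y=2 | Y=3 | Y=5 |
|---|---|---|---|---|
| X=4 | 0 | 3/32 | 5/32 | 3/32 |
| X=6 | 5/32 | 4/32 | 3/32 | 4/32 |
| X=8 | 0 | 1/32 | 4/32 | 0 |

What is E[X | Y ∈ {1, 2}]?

74/13

P(Y ∈ {1, 2}) = 13/32.
Σ X·P over the event = 4·(3/32) + 6·(5/32) + 6·(4/32) + 8·(1/32) = 37/16.
E[X | Y ∈ {1, 2}] = (37/16) / (13/32) = 74/13.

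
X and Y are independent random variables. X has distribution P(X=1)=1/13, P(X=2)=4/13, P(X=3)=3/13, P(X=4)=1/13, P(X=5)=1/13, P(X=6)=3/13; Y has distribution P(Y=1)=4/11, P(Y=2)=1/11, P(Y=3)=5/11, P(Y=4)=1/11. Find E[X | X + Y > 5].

343/73

P(X + Y > 5) = 73/143.
Summing X·P(x,y) over outcomes with X + Y > 5 gives 343/143.
E[X | X + Y > 5] = (343/143) / (73/143) = 343/73.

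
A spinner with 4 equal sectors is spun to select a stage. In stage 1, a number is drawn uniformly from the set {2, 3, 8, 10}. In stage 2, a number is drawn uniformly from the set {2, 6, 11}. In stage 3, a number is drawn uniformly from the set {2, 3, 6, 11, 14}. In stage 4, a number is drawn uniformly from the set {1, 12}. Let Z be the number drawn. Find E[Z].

1547/240

E[Z | stage 1] = (2+3+8+10)/4 = 23/4.
E[Z | stage 2] = (2+6+11)/3 = 19/3.
E[Z | stage 3] = (2+3+6+11+14)/5 = 36/5.
E[Z | stage 4] = (1+12)/2 = 13/2.
E[Z] = (1/4)·(23/4) + (1/4)·(19/3) + (1/4)·(36/5) + (1/4)·(13/2) = 1547/240.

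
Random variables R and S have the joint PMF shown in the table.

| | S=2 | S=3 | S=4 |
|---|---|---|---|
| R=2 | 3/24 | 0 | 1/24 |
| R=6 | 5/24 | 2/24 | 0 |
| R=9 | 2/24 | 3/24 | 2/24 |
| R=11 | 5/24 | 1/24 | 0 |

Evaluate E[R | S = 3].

25/3

P(S = 3) = 1/4.
Σ R·P over the event = 6·(2/24) + 9·(3/24) + 11·(1/24) = 25/12.
E[R | S = 3] = (25/12) / (1/4) = 25/3.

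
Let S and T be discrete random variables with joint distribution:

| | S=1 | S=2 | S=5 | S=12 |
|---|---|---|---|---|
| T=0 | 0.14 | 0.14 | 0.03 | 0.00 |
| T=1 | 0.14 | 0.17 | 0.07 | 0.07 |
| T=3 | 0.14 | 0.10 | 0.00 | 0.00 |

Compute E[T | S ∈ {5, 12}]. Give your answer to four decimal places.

P(S ∈ {5, 12}) = 0.17.
Summing T·P(S=x,T=y) over the conditioning event gives 0.14.
E[T | S ∈ {5, 12}] = (0.14) / (0.17) = 0.8235.

0.8235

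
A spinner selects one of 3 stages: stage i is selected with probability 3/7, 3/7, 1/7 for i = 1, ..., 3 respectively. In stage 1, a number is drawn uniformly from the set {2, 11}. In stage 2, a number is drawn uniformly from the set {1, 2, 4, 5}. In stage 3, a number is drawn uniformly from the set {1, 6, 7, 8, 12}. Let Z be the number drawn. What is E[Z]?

E[Z | stage 1] = (2+11)/2 = 13/2.
E[Z | stage 2] = (1+2+4+5)/4 = 3.
E[Z | stage 3] = (1+6+7+8+12)/5 = 34/5.
By the law of total expectation,
E[Z] = (3/7)·(13/2) + (3/7)·(3) + (1/7)·(34/5) = 353/70.

353/70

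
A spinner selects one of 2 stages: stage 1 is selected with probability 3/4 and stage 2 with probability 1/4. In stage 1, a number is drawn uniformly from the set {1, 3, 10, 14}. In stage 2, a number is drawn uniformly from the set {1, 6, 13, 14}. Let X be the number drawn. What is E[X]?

59/8

E[X | stage 1] = (1+3+10+14)/4 = 7.
E[X | stage 2] = (1+6+13+14)/4 = 17/2.
By the law of total expectation,
E[X] = (3/4)·(7) + (1/4)·(17/2) = 59/8.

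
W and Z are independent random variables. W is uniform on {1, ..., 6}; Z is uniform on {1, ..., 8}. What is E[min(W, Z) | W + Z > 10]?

Outcomes with W + Z > 10: (3,8), (4,7), (4,8), (5,6), (5,7), (5,8), (6,5), (6,6), (6,7), (6,8), each with probability 1/48.
E[min(W, Z) | W + Z > 10] = (3 + 4 + 4 + 5 + 5 + 5 + 5 + 6 + 6 + 6) / 10 = 49/10.

49/10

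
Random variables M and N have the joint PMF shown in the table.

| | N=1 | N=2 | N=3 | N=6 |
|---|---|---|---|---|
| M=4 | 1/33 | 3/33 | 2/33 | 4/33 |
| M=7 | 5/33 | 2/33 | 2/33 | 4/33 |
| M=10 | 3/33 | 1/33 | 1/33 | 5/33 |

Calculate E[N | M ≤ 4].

P(M ≤ 4) = 10/33.
Σ N·P over the event = 1·(1/33) + 2·(3/33) + 3·(2/33) + 6·(4/33) = 37/33.
E[N | M ≤ 4] = (37/33) / (10/33) = 37/10.

37/10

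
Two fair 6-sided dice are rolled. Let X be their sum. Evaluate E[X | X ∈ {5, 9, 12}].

P(X ∈ {5, 9, 12}) = 1/4.
Σ over the event: 5·1/9 + 9·1/9 + 12·1/36 = 17/9.
E[X | X ∈ {5, 9, 12}] = (17/9) / (1/4) = 68/9.

68/9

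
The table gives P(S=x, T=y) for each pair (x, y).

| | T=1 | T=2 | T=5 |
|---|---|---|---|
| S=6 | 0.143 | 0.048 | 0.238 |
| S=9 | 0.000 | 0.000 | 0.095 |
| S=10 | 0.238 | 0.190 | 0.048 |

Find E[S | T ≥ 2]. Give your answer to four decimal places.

7.9984

P(T ≥ 2) = 0.619.
Summing S·P(S=x,T=y) over the conditioning event gives 4.951.
E[S | T ≥ 2] = (4.951) / (0.619) = 7.9984.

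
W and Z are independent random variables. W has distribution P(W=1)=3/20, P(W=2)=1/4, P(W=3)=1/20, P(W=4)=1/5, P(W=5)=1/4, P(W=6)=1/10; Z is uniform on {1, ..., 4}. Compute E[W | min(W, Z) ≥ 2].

66/17

P(min(W, Z) ≥ 2) = 51/80.
Summing W·P(x,y) over outcomes with min(W, Z) ≥ 2 gives 99/40.
E[W | min(W, Z) ≥ 2] = (99/40) / (51/80) = 66/17.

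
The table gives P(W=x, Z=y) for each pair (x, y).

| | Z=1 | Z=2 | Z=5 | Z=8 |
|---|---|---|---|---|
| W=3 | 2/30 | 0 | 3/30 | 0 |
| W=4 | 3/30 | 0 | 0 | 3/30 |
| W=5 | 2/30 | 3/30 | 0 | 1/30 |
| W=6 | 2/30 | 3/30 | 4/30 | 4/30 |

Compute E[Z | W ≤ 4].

4

P(W ≤ 4) = 11/30.
Σ Z·P over the event = 1·(2/30) + 5·(3/30) + 1·(3/30) + 8·(3/30) = 22/15.
E[Z | W ≤ 4] = (22/15) / (11/30) = 4.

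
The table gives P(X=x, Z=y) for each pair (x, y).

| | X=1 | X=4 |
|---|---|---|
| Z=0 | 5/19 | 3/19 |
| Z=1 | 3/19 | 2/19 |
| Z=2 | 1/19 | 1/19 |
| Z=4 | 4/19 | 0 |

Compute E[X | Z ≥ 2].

3/2

P(Z ≥ 2) = 6/19.
Σ X·P over the event = 1·(1/19) + 1·(4/19) + 4·(1/19) = 9/19.
E[X | Z ≥ 2] = (9/19) / (6/19) = 3/2.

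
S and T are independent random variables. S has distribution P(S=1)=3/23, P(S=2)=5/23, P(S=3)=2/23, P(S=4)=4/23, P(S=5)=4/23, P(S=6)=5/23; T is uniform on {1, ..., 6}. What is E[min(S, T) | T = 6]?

P(T = 6) = 1/6.
Summing min(S,T)·P(x,y) over outcomes with T = 6 gives 85/138.
E[min(S, T) | T = 6] = (85/138) / (1/6) = 85/23.

85/23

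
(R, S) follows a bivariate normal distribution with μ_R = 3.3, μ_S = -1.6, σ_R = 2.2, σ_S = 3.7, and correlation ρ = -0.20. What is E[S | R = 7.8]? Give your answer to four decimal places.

For a bivariate normal, E[S | R=x] = μ_S + ρ·(σ_S/σ_R)·(x − μ_R).
E[S | R=7.8] = -1.6 + (-0.20)·(3.7/2.2)·(7.8 − (3.3)) = -1.6 + (-0.33636)·(4.5) = -3.1136.

-3.1136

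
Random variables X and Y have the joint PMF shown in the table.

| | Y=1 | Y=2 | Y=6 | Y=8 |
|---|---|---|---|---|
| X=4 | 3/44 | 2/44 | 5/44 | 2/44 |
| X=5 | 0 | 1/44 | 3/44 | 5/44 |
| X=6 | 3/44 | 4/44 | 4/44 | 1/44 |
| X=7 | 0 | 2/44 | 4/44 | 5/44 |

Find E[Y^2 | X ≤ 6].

326/11

P(X ≤ 6) = 3/4.
Summing Y^2·P(X=x,Y=y) over the conditioning event gives 489/22.
E[Y^2 | X ≤ 6] = (489/22) / (3/4) = 326/11.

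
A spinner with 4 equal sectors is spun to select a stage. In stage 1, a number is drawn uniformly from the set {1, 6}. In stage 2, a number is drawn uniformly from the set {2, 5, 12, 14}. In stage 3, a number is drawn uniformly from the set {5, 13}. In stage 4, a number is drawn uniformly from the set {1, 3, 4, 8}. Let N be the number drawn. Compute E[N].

99/16

E[N | stage 1] = (1+6)/2 = 7/2.
E[N | stage 2] = (2+5+12+14)/4 = 33/4.
E[N | stage 3] = (5+13)/2 = 9.
E[N | stage 4] = (1+3+4+8)/4 = 4.
By the law of total expectation,
E[N] = (1/4)·(7/2) + (1/4)·(33/4) + (1/4)·(9) + (1/4)·(4) = 99/16.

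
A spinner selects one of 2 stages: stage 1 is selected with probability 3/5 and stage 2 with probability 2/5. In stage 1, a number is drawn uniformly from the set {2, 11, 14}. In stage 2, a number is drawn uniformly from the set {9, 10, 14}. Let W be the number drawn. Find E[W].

E[W | stage 1] = (2+11+14)/3 = 9.
E[W | stage 2] = (9+10+14)/3 = 11.
E[W] = (3/5)·(9) + (2/5)·(11) = 49/5.

49/5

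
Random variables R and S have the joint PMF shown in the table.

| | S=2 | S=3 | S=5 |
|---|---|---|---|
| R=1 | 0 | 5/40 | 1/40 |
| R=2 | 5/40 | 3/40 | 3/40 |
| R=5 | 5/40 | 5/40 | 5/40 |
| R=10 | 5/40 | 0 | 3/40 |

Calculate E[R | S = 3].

P(S = 3) = 13/40.
Σ R·P over the event = 1·(5/40) + 2·(3/40) + 5·(5/40) = 9/10.
E[R | S = 3] = (9/10) / (13/40) = 36/13.

36/13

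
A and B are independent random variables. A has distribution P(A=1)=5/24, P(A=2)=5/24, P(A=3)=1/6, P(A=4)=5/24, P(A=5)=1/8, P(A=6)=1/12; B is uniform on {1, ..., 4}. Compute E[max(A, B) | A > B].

101/24

P(A > B) = 1/2.
Summing max(A,B)·P(x,y) over outcomes with A > B gives 101/48.
E[max(A, B) | A > B] = (101/48) / (1/2) = 101/24.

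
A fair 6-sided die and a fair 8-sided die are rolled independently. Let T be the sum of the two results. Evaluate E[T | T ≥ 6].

172/19

P(T ≥ 6) = 19/24.
E[T | T ≥ 6] = (43/6) / (19/24) = 172/19.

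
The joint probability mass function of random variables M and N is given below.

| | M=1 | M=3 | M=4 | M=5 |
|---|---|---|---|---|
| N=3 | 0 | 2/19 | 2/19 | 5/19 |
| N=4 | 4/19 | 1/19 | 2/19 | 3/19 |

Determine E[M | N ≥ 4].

3

P(N ≥ 4) = 10/19.
Summing M·P(M=x,N=y) over the conditioning event gives 30/19.
E[M | N ≥ 4] = (30/19) / (10/19) = 3.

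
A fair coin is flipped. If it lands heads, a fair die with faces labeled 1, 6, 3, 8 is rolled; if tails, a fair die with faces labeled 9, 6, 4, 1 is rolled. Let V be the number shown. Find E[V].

19/4

E[V | heads] = (1+6+3+8)/4 = 9/2.
E[V | tails] = (9+6+4+1)/4 = 5.
By the law of total expectation,
E[V] = (1/2)·(9/2) + (1/2)·(5) = 19/4.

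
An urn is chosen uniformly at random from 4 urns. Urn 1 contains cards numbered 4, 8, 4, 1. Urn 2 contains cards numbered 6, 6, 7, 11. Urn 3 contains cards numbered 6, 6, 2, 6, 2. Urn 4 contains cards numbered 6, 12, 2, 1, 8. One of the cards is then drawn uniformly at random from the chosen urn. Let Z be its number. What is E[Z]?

439/80

E[Z | urn 1] = (4+8+4+1)/4 = 17/4.
E[Z | urn 2] = (6+6+7+11)/4 = 15/2.
E[Z | urn 3] = (6+6+2+6+2)/5 = 22/5.
E[Z | urn 4] = (6+12+2+1+8)/5 = 29/5.
By the law of total expectation,
E[Z] = (1/4)·(17/4) + (1/4)·(15/2) + (1/4)·(22/5) + (1/4)·(29/5) = 439/80.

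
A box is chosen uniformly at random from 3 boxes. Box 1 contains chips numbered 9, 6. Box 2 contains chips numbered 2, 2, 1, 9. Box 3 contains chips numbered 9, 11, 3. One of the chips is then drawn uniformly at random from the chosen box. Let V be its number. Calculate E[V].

E[V | box 1] = (9+6)/2 = 15/2.
E[V | box 2] = (2+2+1+9)/4 = 7/2.
E[V | box 3] = (9+11+3)/3 = 23/3.
E[V] = (1/3)·(15/2) + (1/3)·(7/2) + (1/3)·(23/3) = 56/9.

56/9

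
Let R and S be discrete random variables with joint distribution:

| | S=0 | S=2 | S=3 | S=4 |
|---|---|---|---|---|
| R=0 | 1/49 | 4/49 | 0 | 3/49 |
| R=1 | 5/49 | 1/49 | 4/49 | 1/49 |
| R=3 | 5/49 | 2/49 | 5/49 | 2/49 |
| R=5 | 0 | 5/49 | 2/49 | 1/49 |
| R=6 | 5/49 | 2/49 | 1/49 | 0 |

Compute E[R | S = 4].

12/7

P(S = 4) = 1/7.
Σ R·P over the event = 0·(3/49) + 1·(1/49) + 3·(2/49) + 5·(1/49) = 12/49.
E[R | S = 4] = (12/49) / (1/7) = 12/7.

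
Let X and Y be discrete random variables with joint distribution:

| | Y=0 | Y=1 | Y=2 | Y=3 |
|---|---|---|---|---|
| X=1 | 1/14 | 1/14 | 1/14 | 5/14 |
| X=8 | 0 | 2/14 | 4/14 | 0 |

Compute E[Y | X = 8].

5/3

P(X = 8) = 3/7.
Σ Y·P over the event = 1·(2/14) + 2·(4/14) = 5/7.
E[Y | X = 8] = (5/7) / (3/7) = 5/3.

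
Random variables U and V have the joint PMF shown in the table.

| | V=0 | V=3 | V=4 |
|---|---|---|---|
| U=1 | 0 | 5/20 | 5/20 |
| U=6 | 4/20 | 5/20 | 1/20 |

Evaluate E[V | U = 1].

P(U = 1) = 1/2.
Σ V·P over the event = 3·(5/20) + 4·(5/20) = 7/4.
E[V | U = 1] = (7/4) / (1/2) = 7/2.

7/2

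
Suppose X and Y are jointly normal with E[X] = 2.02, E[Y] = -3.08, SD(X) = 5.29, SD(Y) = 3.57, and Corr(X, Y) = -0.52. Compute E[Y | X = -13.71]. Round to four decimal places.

E[Y | X=x] = μ_Y + ρ(σ_Y/σ_X)(x − μ_X) for jointly normal variables.
E[Y | X=-13.71] = -3.08 + (-0.52)·(3.57/5.29)·(-13.71 − (2.02)) = -3.08 + (-0.35093)·(-15.73) = 2.4401.

2.4401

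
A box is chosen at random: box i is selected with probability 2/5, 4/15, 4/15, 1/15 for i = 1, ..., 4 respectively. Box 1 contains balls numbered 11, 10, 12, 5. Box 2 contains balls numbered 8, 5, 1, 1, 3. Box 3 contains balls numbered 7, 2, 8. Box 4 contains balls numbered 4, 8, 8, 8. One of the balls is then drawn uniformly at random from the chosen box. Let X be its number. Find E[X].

1516/225

E[X | box 1] = (11+10+12+5)/4 = 19/2.
E[X | box 2] = (8+5+1+1+3)/5 = 18/5.
E[X | box 3] = (7+2+8)/3 = 17/3.
E[X | box 4] = (4+8+8+8)/4 = 7.
By the law of total expectation,
E[X] = (2/5)·(19/2) + (4/15)·(18/5) + (4/15)·(17/3) + (1/15)·(7) = 1516/225.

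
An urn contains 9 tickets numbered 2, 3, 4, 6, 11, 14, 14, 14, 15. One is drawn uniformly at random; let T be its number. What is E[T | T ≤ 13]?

P(T ≤ 13) = 5/9.
Σ over the event: 2·1/9 + 3·1/9 + 4·1/9 + 6·1/9 + 11·1/9 = 26/9.
E[T | T ≤ 13] = (26/9) / (5/9) = 26/5.

26/5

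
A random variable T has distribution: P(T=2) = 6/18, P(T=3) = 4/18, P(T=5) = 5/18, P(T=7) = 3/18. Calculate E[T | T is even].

2

P(T is even) = 1/3.
Σ over the event: 2·1/3 = 2/3.
E[T | T is even] = (2/3) / (1/3) = 2.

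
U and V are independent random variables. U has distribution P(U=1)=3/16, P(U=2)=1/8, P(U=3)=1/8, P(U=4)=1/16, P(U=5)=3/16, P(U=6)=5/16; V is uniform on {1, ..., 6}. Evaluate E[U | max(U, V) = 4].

29/11

P(max(U, V) = 4) = 11/96.
Summing U·P(x,y) over outcomes with max(U, V) = 4 gives 29/96.
E[U | max(U, V) = 4] = (29/96) / (11/96) = 29/11.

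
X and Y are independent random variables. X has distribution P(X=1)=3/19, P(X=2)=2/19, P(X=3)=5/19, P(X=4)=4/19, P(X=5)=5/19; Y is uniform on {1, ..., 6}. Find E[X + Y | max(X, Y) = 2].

23/7

P(max(X, Y) = 2) = 7/114.
Summing (X+Y)·P(x,y) over outcomes with max(X, Y) = 2 gives 23/114.
E[X + Y | max(X, Y) = 2] = (23/114) / (7/114) = 23/7.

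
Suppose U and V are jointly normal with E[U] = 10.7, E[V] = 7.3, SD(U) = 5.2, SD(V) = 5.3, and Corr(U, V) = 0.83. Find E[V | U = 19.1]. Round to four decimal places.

The regression of V on U has slope ρ·σ_V/σ_U and passes through (μ_U, μ_V).
E[V | U=19.1] = 7.3 + (0.83)·(5.3/5.2)·(19.1 − (10.7)) = 7.3 + (0.84596)·(8.4) = 14.4061.

14.4061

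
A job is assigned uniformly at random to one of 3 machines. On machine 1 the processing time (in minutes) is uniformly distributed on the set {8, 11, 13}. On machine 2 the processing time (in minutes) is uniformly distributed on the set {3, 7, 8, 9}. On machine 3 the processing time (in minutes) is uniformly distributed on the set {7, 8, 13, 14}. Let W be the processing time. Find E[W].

E[W | machine 1] = (8+11+13)/3 = 32/3.
E[W | machine 2] = (3+7+8+9)/4 = 27/4.
E[W | machine 3] = (7+8+13+14)/4 = 21/2.
E[W] = (1/3)·(32/3) + (1/3)·(27/4) + (1/3)·(21/2) = 335/36.

335/36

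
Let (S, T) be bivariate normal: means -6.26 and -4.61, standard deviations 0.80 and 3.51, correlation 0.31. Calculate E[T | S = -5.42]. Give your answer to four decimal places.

E[T | S=x] = μ_T + ρ(σ_T/σ_S)(x − μ_S) for jointly normal variables.
E[T | S=-5.42] = -4.61 + (0.31)·(3.51/0.80)·(-5.42 − (-6.26)) = -4.61 + (1.3601)·(0.84) = -3.4675.

-3.4675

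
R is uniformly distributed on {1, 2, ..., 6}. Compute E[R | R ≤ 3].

2

Given R ≤ 3, R is equally likely to be any of {1, 2, 3}.
E[R | R ≤ 3] = (1 + 2 + 3) / 3 = 2.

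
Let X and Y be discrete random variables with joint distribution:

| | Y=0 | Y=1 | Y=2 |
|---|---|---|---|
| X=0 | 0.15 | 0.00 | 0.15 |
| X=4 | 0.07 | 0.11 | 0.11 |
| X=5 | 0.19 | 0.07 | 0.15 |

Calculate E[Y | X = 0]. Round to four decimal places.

P(X = 0) = 0.30.
Σ Y·P over the event = 0·(0.15) + 2·(0.15) = 0.30.
E[Y | X = 0] = (0.30) / (0.30) = 1.0000.

1.0000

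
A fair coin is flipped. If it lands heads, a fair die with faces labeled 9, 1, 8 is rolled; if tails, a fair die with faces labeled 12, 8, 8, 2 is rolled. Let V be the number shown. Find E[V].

27/4

E[V | heads] = (9+1+8)/3 = 6.
E[V | tails] = (12+8+8+2)/4 = 15/2.
By the law of total expectation,
E[V] = (1/2)·(6) + (1/2)·(15/2) = 27/4.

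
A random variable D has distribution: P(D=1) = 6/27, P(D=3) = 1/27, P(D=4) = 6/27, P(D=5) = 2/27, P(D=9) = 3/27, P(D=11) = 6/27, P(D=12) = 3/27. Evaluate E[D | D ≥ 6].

P(D ≥ 6) = 4/9.
Σ over the event: 9·1/9 + 11·2/9 + 12·1/9 = 43/9.
E[D | D ≥ 6] = (43/9) / (4/9) = 43/4.

43/4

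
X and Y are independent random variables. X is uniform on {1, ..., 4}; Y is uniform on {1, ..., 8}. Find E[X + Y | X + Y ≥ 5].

102/13

P(X + Y ≥ 5) = 13/16.
Summing (X+Y)·P(x,y) over outcomes with X + Y ≥ 5 gives 51/8.
E[X + Y | X + Y ≥ 5] = (51/8) / (13/16) = 102/13.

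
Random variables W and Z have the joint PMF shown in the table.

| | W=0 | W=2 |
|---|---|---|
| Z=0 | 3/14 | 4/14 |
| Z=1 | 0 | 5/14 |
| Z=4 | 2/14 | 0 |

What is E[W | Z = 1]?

2

P(Z = 1) = 5/14.
Σ W·P over the event = 2·(5/14) = 5/7.
E[W | Z = 1] = (5/7) / (5/14) = 2.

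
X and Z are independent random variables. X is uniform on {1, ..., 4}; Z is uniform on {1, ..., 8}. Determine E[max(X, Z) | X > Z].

10/3

P(X > Z) = 3/16.
Summing max(X,Z)·P(x,y) over outcomes with X > Z gives 5/8.
E[max(X, Z) | X > Z] = (5/8) / (3/16) = 10/3.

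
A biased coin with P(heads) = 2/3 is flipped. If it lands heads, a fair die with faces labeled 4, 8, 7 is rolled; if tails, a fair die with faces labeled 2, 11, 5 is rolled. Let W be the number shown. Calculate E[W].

E[W | heads] = (4+8+7)/3 = 19/3.
E[W | tails] = (2+11+5)/3 = 6.
E[W] = (2/3)·(19/3) + (1/3)·(6) = 56/9.

56/9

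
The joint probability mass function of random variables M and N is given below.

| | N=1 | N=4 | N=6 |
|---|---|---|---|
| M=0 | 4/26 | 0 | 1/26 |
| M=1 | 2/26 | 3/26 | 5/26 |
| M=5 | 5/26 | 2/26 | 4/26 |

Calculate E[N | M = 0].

2

P(M = 0) = 5/26.
Σ N·P over the event = 1·(4/26) + 6·(1/26) = 5/13.
E[N | M = 0] = (5/13) / (5/26) = 2.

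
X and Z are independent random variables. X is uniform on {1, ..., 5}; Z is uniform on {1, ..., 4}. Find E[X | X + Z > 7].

14/3

P(X + Z > 7) = 3/20.
Summing X·P(x,y) over outcomes with X + Z > 7 gives 7/10.
E[X | X + Z > 7] = (7/10) / (3/20) = 14/3.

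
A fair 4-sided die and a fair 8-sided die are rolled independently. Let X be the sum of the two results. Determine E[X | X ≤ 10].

190/29

P(X ≤ 10) = 29/32.
E[X | X ≤ 10] = (95/16) / (29/32) = 190/29.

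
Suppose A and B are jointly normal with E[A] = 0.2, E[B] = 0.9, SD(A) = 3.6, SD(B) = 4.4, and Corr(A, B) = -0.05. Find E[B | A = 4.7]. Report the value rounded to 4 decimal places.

0.6250

For a bivariate normal, E[B | A=x] = μ_B + ρ·(σ_B/σ_A)·(x − μ_A).
E[B | A=4.7] = 0.9 + (-0.05)·(4.4/3.6)·(4.7 − (0.2)) = 0.9 + (-0.061111)·(4.5) = 0.6250.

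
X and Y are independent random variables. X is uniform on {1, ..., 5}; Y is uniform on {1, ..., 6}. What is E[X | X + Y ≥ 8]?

Outcomes with X + Y ≥ 8: (2,6), (3,5), (3,6), (4,4), (4,5), (4,6), (5,3), (5,4), (5,5), (5,6), each with probability 1/30.
E[X | X + Y ≥ 8] = (2 + 3 + 3 + 4 + 4 + 4 + 5 + 5 + 5 + 5) / 10 = 4.

4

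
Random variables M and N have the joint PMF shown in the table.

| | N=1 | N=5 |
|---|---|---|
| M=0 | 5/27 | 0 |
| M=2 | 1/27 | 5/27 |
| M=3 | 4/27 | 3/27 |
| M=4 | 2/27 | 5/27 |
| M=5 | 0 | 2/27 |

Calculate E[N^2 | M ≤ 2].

P(M ≤ 2) = 11/27.
Summing N^2·P(M=x,N=y) over the conditioning event gives 131/27.
E[N^2 | M ≤ 2] = (131/27) / (11/27) = 131/11.

131/11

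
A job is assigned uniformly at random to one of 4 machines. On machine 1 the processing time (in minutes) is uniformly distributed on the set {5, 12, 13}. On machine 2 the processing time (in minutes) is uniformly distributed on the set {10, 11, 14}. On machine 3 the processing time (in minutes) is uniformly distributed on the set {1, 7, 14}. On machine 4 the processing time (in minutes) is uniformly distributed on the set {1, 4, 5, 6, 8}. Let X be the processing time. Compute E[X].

E[X | machine 1] = (5+12+13)/3 = 10.
E[X | machine 2] = (10+11+14)/3 = 35/3.
E[X | machine 3] = (1+7+14)/3 = 22/3.
E[X | machine 4] = (1+4+5+6+8)/5 = 24/5.
E[X] = (1/4)·(10) + (1/4)·(35/3) + (1/4)·(22/3) + (1/4)·(24/5) = 169/20.

169/20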